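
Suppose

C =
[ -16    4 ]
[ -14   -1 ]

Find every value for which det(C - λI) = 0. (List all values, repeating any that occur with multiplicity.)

-9, -8

det(C - rI) = (-16 - r)(-1 - r) - (4)·(-14) = r^2 + 17r + 72.
This factors as (r + 9)·(r + 8) = 0.
Eigenvalues: -9, -8.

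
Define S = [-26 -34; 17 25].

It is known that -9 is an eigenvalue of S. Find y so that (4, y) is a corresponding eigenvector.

We need (S + 9I)v = 0.
S + 9I = [[-17, -34], [17, 34]].
Row 1: (-17)·4 + (-34)·y = 0
Row 2: (17)·4 + (34)·y = 0
Solving gives y = -2.
Check: S·(4, -2) = (-36, 18) = -9·(4, -2).

-2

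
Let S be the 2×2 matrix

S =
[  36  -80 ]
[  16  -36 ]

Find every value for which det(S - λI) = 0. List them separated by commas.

-4, 4

det(S - μI) = (36 - μ)(-36 - μ) - (-80)·(16) = μ^2 - 16.
This factors as (μ + 4)·(μ - 4) = 0.
Eigenvalues: -4, 4.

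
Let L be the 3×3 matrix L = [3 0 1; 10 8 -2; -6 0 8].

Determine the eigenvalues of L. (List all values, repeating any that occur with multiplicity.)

Set up det(λI - L) = 0.
Expanding along the first row, p(λ) = λ^3 - 19λ^2 + 118λ - 240.
Try λ = 5: p(5) = 0, so 5 is a root.
Factor out (λ - 5): p(λ) = (λ - 5)·(λ^2 - 14λ + 48).
The quadratic factors as (λ - 6)·(λ - 8).
Eigenvalues: 5, 6, 8.

5, 6, 8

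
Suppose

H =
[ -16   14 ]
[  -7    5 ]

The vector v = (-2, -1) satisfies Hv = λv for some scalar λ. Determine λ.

-9

Compute Hv: H·(-2, -1) = (18, 9).
Since Hv = λv, compare component 1: 18 = λ·-2, so λ = -9.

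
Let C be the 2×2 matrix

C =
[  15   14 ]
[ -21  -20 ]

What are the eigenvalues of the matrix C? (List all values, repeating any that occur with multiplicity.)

-6, 1

det(C - tI) = (15 - t)(-20 - t) - (14)·(-21) = t^2 + 5t - 6.
This factors as (t + 6)·(t - 1) = 0.
Eigenvalues: -6, 1.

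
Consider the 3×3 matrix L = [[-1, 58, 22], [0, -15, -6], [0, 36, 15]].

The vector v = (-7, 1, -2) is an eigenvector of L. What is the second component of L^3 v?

-27

First find the eigenvalue: Lv = (21, -3, 6) = -3·(-7, 1, -2), so λ = -3.
Then L^3 v = λ^3·v = (-3)^3·(-7, 1, -2) = -27·(-7, 1, -2) = (189, -27, 54).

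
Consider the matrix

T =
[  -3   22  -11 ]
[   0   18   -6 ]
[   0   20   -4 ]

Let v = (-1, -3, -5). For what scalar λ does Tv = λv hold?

8

Compute Tv: T·(-1, -3, -5) = (-8, -24, -40).
Since Tv = λv, compare component 1: -8 = λ·-1, so λ = 8.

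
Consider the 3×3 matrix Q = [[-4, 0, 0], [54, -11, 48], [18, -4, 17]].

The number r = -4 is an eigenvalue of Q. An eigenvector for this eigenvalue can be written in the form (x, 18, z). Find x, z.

We need (Q + 4I)v = 0.
Q + 4I = [[0, 0, 0], [54, -7, 48], [18, -4, 21]].
Row 1: (0)·x + (0)·18 + (0)·z = 0
Row 2: (54)·x + (-7)·18 + (48)·z = 0
Row 3: (18)·x + (-4)·18 + (21)·z = 0
Solving gives x = -3, z = 6.
Check: Q·(-3, 18, 6) = (12, -72, -24) = -4·(-3, 18, 6).

-3, 6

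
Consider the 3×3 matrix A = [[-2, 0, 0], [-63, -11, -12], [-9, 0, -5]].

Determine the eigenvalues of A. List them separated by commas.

The characteristic polynomial is p(s) = det(sI - A).
Cofactor expansion gives p(s) = s^3 + 18s^2 + 87s + 110.
Rational-root test: s = -2 gives p(-2) = 0.
Dividing by (s + 2) leaves s^2 + 16s + 55.
The quadratic factors as (s + 11)·(s + 5).
Eigenvalues: -11, -5, -2.

-11, -5, -2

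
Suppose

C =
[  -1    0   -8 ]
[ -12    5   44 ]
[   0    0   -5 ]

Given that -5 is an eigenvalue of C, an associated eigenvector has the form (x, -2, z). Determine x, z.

2, 1

We need (C + 5I)v = 0.
C + 5I = [[4, 0, -8], [-12, 10, 44], [0, 0, 0]].
Row 1: (4)·x + (0)·-2 + (-8)·z = 0
Row 2: (-12)·x + (10)·-2 + (44)·z = 0
Row 3: (0)·x + (0)·-2 + (0)·z = 0
Solving gives x = 2, z = 1.
Check: C·(2, -2, 1) = (-10, 10, -5) = -5·(2, -2, 1).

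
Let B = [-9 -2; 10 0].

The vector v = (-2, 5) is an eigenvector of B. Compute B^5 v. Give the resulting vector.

First find the eigenvalue: Bv = (8, -20) = -4·(-2, 5), so λ = -4.
Then B^5 v = λ^5·v = (-4)^5·(-2, 5) = -1024·(-2, 5) = (2048, -5120).

(2048, -5120)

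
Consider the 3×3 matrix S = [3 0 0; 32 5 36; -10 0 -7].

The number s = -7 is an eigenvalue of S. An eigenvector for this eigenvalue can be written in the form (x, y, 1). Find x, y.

0, -3

We need (S + 7I)v = 0.
S + 7I = [[10, 0, 0], [32, 12, 36], [-10, 0, 0]].
Row 1: (10)·x + (0)·y + (0)·1 = 0
Row 2: (32)·x + (12)·y + (36)·1 = 0
Row 3: (-10)·x + (0)·y + (0)·1 = 0
Solving gives x = 0, y = -3.
Check: S·(0, -3, 1) = (0, 21, -7) = -7·(0, -3, 1).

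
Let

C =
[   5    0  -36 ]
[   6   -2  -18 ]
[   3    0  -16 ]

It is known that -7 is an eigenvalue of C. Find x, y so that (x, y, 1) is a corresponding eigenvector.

We need (C + 7I)v = 0.
C + 7I = [[12, 0, -36], [6, 5, -18], [3, 0, -9]].
Row 1: (12)·x + (0)·y + (-36)·1 = 0
Row 2: (6)·x + (5)·y + (-18)·1 = 0
Row 3: (3)·x + (0)·y + (-9)·1 = 0
Solving gives x = 3, y = 0.
Check: C·(3, 0, 1) = (-21, 0, -7) = -7·(3, 0, 1).

3, 0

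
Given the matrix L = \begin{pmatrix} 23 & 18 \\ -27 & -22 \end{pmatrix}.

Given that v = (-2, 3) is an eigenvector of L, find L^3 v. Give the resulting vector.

First find the eigenvalue: Lv = (8, -12) = -4·(-2, 3), so λ = -4.
Then L^3 v = λ^3·v = (-4)^3·(-2, 3) = -64·(-2, 3) = (128, -192).

(128, -192)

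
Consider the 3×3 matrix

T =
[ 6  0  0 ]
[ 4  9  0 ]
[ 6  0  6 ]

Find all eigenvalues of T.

T is lower triangular, so its eigenvalues are the diagonal entries.
Diagonal: 6, 9, 6.

6, 6, 9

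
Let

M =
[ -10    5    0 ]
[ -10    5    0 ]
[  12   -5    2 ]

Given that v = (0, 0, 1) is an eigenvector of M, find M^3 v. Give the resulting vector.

(0, 0, 8)

First find the eigenvalue: Mv = (0, 0, 2) = 2·(0, 0, 1), so λ = 2.
Then M^3 v = λ^3·v = 2^3·(0, 0, 1) = 8·(0, 0, 1) = (0, 0, 8).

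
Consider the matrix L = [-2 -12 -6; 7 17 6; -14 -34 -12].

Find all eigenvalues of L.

-2, 0, 5

Set up det(μI - L) = 0.
Expanding along the first row, p(μ) = μ^3 - 3μ^2 - 10μ.
Rational-root test: μ = 0 gives p(0) = 0.
Dividing by μ leaves μ^2 - 3μ - 10.
The quadratic factors as (μ + 2)·(μ - 5).
Eigenvalues: -2, 0, 5.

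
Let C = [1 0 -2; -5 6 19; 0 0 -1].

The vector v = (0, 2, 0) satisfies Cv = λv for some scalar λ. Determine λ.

6

Compute Cv: C·(0, 2, 0) = (0, 12, 0).
Since Cv = λv, compare component 2: 12 = λ·2, so λ = 6.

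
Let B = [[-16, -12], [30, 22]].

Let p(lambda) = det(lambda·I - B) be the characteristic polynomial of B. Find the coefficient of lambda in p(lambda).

The coefficient of lambda of det(lambda·I - B) is −trace(B).
trace(B) = (-16) + (22) = 6, so the coefficient is -6.

-6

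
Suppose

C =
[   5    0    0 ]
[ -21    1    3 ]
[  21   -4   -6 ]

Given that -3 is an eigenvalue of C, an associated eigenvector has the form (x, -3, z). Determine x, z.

0, 4

We need (C + 3I)v = 0.
C + 3I = [[8, 0, 0], [-21, 4, 3], [21, -4, -3]].
Row 1: (8)·x + (0)·-3 + (0)·z = 0
Row 2: (-21)·x + (4)·-3 + (3)·z = 0
Row 3: (21)·x + (-4)·-3 + (-3)·z = 0
Solving gives x = 0, z = 4.
Check: C·(0, -3, 4) = (0, 9, -12) = -3·(0, -3, 4).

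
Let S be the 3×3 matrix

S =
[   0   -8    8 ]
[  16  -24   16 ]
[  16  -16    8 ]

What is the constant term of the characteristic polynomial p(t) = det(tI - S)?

0

p(0) = det(0·I − S) = det(−S) = (−1)^3·det(S).
det(S) = 0, so p(0) = 0.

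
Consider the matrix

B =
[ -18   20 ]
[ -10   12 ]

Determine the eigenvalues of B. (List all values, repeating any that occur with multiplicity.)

det(B - sI) = (-18 - s)(12 - s) - (20)·(-10) = s^2 + 6s - 16.
This factors as (s + 8)·(s - 2) = 0.
Eigenvalues: -8, 2.

-8, 2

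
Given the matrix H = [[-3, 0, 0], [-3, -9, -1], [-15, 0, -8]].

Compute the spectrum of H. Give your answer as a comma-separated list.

Set up det(tI - H) = 0.
Expanding along the first row, p(t) = t^3 + 20t^2 + 123t + 216.
Since p(-8) = 0, t = -8 is a root.
Dividing by (t + 8) leaves t^2 + 12t + 27.
The quadratic factors as (t + 9)·(t + 3).
Eigenvalues: -9, -8, -3.

-9, -8, -3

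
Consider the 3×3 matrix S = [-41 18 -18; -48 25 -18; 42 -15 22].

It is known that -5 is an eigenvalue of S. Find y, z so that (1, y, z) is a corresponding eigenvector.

1, -1

We need (S + 5I)v = 0.
S + 5I = [[-36, 18, -18], [-48, 30, -18], [42, -15, 27]].
Row 1: (-36)·1 + (18)·y + (-18)·z = 0
Row 2: (-48)·1 + (30)·y + (-18)·z = 0
Row 3: (42)·1 + (-15)·y + (27)·z = 0
Solving gives y = 1, z = -1.
Check: S·(1, 1, -1) = (-5, -5, 5) = -5·(1, 1, -1).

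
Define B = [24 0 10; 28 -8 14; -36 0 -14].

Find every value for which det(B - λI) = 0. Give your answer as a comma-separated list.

The characteristic polynomial is p(r) = det(rI - B).
Expanding along the first row, p(r) = r^3 - 2r^2 - 56r + 192.
Try r = 6: p(6) = 0, so 6 is a root.
Dividing by (r - 6) leaves r^2 + 4r - 32.
The quadratic factors as (r + 8)·(r - 4).
Eigenvalues: -8, 4, 6.

-8, 4, 6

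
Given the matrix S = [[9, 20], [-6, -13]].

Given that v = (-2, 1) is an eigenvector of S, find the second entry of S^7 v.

-1

First find the eigenvalue: Sv = (2, -1) = -1·(-2, 1), so λ = -1.
Then S^7 v = λ^7·v = (-1)^7·(-2, 1) = -1·(-2, 1) = (2, -1).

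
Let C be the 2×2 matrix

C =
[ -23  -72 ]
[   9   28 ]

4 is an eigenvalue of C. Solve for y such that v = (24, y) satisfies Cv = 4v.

We need (C - 4I)v = 0.
C - 4I = [[-27, -72], [9, 24]].
Row 1: (-27)·24 + (-72)·y = 0
Row 2: (9)·24 + (24)·y = 0
Solving gives y = -9.
Check: C·(24, -9) = (96, -36) = 4·(24, -9).

-9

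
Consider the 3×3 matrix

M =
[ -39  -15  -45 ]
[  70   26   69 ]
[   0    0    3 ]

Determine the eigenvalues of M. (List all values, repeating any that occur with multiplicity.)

Set up det(λI - M) = 0.
Expanding along the first row, p(λ) = λ^3 + 10λ^2 - 3λ - 108.
Since p(-9) = 0, λ = -9 is a root.
Factor out (λ + 9): p(λ) = (λ + 9)·(λ^2 + λ - 12).
The quadratic factors as (λ + 4)·(λ - 3).
Eigenvalues: -9, -4, 3.

-9, -4, 3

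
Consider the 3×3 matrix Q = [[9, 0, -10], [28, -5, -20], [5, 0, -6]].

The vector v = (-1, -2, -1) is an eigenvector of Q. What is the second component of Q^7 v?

2

First find the eigenvalue: Qv = (1, 2, 1) = -1·(-1, -2, -1), so λ = -1.
Then Q^7 v = λ^7·v = (-1)^7·(-1, -2, -1) = -1·(-1, -2, -1) = (1, 2, 1).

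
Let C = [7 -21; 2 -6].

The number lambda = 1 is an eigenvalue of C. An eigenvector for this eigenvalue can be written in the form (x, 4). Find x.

We need (C - 1I)v = 0.
C - 1I = [[6, -21], [2, -7]].
Row 1: (6)·x + (-21)·4 = 0
Row 2: (2)·x + (-7)·4 = 0
Solving gives x = 14.
Check: C·(14, 4) = (14, 4) = 1·(14, 4).

14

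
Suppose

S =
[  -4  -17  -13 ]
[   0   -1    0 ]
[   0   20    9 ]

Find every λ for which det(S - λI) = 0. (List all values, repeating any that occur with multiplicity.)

-4, -1, 9

Compute the characteristic polynomial p(r) = det(rI - S).
Cofactor expansion gives p(r) = r^3 - 4r^2 - 41r - 36.
Try r = -1: p(-1) = 0, so -1 is a root.
Dividing by (r + 1) leaves r^2 - 5r - 36.
The quadratic factors as (r + 4)·(r - 9).
Eigenvalues: -4, -1, 9.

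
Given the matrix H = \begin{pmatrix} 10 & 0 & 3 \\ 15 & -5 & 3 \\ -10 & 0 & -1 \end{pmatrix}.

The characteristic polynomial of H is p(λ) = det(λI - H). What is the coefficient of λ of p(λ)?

-25

p(λ) = λ^3 - 4λ^2 - 25λ + 100.
The coefficient of λ is -25.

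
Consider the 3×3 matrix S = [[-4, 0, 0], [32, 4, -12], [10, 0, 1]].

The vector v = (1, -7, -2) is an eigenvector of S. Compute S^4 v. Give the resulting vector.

First find the eigenvalue: Sv = (-4, 28, 8) = -4·(1, -7, -2), so λ = -4.
Then S^4 v = λ^4·v = (-4)^4·(1, -7, -2) = 256·(1, -7, -2) = (256, -1792, -512).

(256, -1792, -512)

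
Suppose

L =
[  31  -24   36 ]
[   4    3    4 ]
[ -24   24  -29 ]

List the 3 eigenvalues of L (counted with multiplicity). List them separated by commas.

-5, 3, 7

Compute the characteristic polynomial p(λ) = det(λI - L).
Expanding the 3×3 determinant: p(λ) = λ^3 - 5λ^2 - 29λ + 105.
Since p(3) = 0, λ = 3 is a root.
Dividing by (λ - 3) leaves λ^2 - 2λ - 35.
The quadratic factors as (λ + 5)·(λ - 7).
Eigenvalues: -5, 3, 7.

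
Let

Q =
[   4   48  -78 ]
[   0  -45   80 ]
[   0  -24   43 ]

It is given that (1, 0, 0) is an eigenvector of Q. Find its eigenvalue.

4

Compute Qv: Q·(1, 0, 0) = (4, 0, 0).
Since Qv = λv, compare component 1: 4 = λ·1, so λ = 4.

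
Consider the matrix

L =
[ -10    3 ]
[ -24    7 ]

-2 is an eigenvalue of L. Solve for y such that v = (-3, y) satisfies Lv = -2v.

-8

We need (L + 2I)v = 0.
L + 2I = [[-8, 3], [-24, 9]].
Row 1: (-8)·-3 + (3)·y = 0
Row 2: (-24)·-3 + (9)·y = 0
Solving gives y = -8.
Check: L·(-3, -8) = (6, 16) = -2·(-3, -8).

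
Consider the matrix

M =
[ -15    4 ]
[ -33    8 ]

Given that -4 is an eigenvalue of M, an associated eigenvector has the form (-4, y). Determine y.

We need (M + 4I)v = 0.
M + 4I = [[-11, 4], [-33, 12]].
Row 1: (-11)·-4 + (4)·y = 0
Row 2: (-33)·-4 + (12)·y = 0
Solving gives y = -11.
Check: M·(-4, -11) = (16, 44) = -4·(-4, -11).

-11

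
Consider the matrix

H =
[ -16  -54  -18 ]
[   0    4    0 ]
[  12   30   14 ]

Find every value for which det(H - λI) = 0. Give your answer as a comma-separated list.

The characteristic polynomial is p(λ) = det(λI - H).
Cofactor expansion gives p(λ) = λ^3 - 2λ^2 - 16λ + 32.
Try λ = -4: p(-4) = 0, so -4 is a root.
Dividing by (λ + 4) leaves λ^2 - 6λ + 8.
The quadratic factors as (λ - 2)·(λ - 4).
Eigenvalues: -4, 2, 4.

-4, 2, 4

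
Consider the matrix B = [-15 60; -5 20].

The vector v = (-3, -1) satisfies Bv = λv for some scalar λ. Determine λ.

5

Compute Bv: B·(-3, -1) = (-15, -5).
Since Bv = λv, compare component 1: -15 = λ·-3, so λ = 5.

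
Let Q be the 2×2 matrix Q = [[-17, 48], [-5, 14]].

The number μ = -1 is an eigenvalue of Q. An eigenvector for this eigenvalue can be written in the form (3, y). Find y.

1

We need (Q + 1I)v = 0.
Q + 1I = [[-16, 48], [-5, 15]].
Row 1: (-16)·3 + (48)·y = 0
Row 2: (-5)·3 + (15)·y = 0
Solving gives y = 1.
Check: Q·(3, 1) = (-3, -1) = -1·(3, 1).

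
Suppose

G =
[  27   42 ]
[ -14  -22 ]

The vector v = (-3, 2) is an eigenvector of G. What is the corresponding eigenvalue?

-1

Compute Gv: G·(-3, 2) = (3, -2).
Since Gv = λv, compare component 1: 3 = λ·-3, so λ = -1.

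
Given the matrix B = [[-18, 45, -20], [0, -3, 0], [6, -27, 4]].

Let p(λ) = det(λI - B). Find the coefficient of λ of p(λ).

90

p(λ) = λ^3 + 17λ^2 + 90λ + 144.
The coefficient of λ is 90.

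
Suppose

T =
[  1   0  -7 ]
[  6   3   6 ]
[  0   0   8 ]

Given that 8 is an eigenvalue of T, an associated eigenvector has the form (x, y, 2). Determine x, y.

We need (T - 8I)v = 0.
T - 8I = [[-7, 0, -7], [6, -5, 6], [0, 0, 0]].
Row 1: (-7)·x + (0)·y + (-7)·2 = 0
Row 2: (6)·x + (-5)·y + (6)·2 = 0
Row 3: (0)·x + (0)·y + (0)·2 = 0
Solving gives x = -2, y = 0.
Check: T·(-2, 0, 2) = (-16, 0, 16) = 8·(-2, 0, 2).

-2, 0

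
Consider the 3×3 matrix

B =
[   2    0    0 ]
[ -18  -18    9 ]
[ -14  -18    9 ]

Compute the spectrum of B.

-9, 0, 2

Compute the characteristic polynomial p(t) = det(tI - B).
Expanding along the first row, p(t) = t^3 + 7t^2 - 18t.
Rational-root test: t = 2 gives p(2) = 0.
Dividing by (t - 2) leaves t^2 + 9t.
The quadratic factors as (t + 9)·t.
Eigenvalues: -9, 0, 2.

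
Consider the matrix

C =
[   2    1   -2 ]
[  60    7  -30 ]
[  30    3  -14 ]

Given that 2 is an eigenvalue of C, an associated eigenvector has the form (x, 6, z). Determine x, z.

1, 3

We need (C - 2I)v = 0.
C - 2I = [[0, 1, -2], [60, 5, -30], [30, 3, -16]].
Row 1: (0)·x + (1)·6 + (-2)·z = 0
Row 2: (60)·x + (5)·6 + (-30)·z = 0
Row 3: (30)·x + (3)·6 + (-16)·z = 0
Solving gives x = 1, z = 3.
Check: C·(1, 6, 3) = (2, 12, 6) = 2·(1, 6, 3).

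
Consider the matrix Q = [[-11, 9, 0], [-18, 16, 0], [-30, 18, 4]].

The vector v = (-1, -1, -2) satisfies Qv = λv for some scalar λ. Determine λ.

Compute Qv: Q·(-1, -1, -2) = (2, 2, 4).
Since Qv = λv, compare component 1: 2 = λ·-1, so λ = -2.

-2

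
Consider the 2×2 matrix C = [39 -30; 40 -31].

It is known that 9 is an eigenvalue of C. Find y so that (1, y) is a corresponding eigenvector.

1

We need (C - 9I)v = 0.
C - 9I = [[30, -30], [40, -40]].
Row 1: (30)·1 + (-30)·y = 0
Row 2: (40)·1 + (-40)·y = 0
Solving gives y = 1.
Check: C·(1, 1) = (9, 9) = 9·(1, 1).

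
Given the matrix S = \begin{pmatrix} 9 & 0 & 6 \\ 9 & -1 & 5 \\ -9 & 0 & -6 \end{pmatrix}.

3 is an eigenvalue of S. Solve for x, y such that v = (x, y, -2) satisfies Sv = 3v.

We need (S - 3I)v = 0.
S - 3I = [[6, 0, 6], [9, -4, 5], [-9, 0, -9]].
Row 1: (6)·x + (0)·y + (6)·-2 = 0
Row 2: (9)·x + (-4)·y + (5)·-2 = 0
Row 3: (-9)·x + (0)·y + (-9)·-2 = 0
Solving gives x = 2, y = 2.
Check: S·(2, 2, -2) = (6, 6, -6) = 3·(2, 2, -2).

2, 2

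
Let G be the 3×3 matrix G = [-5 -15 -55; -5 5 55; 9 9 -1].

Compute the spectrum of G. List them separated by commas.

-10, -1, 10

The characteristic polynomial is p(lambda) = det(lambda·I - G).
Expanding along the first row, p(lambda) = lambda^3 + lambda^2 - 100·lambda - 100.
Try lambda = 10: p(10) = 0, so 10 is a root.
Factor out (lambda - 10): p(lambda) = (lambda - 10)·(lambda^2 + 11·lambda + 10).
The quadratic factors as (lambda + 10)·(lambda + 1).
Eigenvalues: -10, -1, 10.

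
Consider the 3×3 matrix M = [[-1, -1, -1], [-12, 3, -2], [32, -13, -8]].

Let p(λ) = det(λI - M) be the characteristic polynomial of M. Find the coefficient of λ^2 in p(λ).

The coefficient of λ^2 of det(λI - M) is −trace(M).
trace(M) = (-1) + (3) + (-8) = -6, so the coefficient is 6.

6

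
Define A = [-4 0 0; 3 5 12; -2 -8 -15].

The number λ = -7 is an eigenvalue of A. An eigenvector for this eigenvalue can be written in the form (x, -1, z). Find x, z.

We need (A + 7I)v = 0.
A + 7I = [[3, 0, 0], [3, 12, 12], [-2, -8, -8]].
Row 1: (3)·x + (0)·-1 + (0)·z = 0
Row 2: (3)·x + (12)·-1 + (12)·z = 0
Row 3: (-2)·x + (-8)·-1 + (-8)·z = 0
Solving gives x = 0, z = 1.
Check: A·(0, -1, 1) = (0, 7, -7) = -7·(0, -1, 1).

0, 1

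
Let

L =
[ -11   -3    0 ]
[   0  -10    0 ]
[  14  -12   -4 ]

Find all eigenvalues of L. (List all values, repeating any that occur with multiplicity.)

Compute the characteristic polynomial p(r) = det(rI - L).
Expanding along the first row, p(r) = r^3 + 25r^2 + 194r + 440.
Since p(-4) = 0, r = -4 is a root.
Dividing by (r + 4) leaves r^2 + 21r + 110.
The quadratic factors as (r + 11)·(r + 10).
Eigenvalues: -11, -10, -4.

-11, -10, -4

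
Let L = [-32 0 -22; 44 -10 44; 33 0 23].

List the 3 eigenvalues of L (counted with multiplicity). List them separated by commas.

-10, -10, 1

The characteristic polynomial is p(s) = det(sI - L).
Expanding along the first row, p(s) = s^3 + 19s^2 + 80s - 100.
Rational-root test: s = 1 gives p(1) = 0.
Dividing by (s - 1) leaves s^2 + 20s + 100.
The quadratic factor is (s + 10)^2.
Eigenvalues: -10, -10, 1.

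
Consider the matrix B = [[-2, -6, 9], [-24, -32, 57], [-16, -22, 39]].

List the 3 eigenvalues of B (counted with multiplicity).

Set up det(λI - B) = 0.
Cofactor expansion gives p(λ) = λ^3 - 5λ^2 - 8λ + 12.
Since p(1) = 0, λ = 1 is a root.
Dividing by (λ - 1) leaves λ^2 - 4λ - 12.
The quadratic factors as (λ + 2)·(λ - 6).
Eigenvalues: -2, 1, 6.

-2, 1, 6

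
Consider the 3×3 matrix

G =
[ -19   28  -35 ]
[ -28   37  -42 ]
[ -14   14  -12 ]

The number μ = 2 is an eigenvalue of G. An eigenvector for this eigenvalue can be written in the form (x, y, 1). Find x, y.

We need (G - 2I)v = 0.
G - 2I = [[-21, 28, -35], [-28, 35, -42], [-14, 14, -14]].
Row 1: (-21)·x + (28)·y + (-35)·1 = 0
Row 2: (-28)·x + (35)·y + (-42)·1 = 0
Row 3: (-14)·x + (14)·y + (-14)·1 = 0
Solving gives x = 1, y = 2.
Check: G·(1, 2, 1) = (2, 4, 2) = 2·(1, 2, 1).

1, 2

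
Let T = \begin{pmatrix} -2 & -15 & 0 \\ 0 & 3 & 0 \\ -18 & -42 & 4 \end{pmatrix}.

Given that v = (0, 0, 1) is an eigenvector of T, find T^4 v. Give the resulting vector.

(0, 0, 256)

First find the eigenvalue: Tv = (0, 0, 4) = 4·(0, 0, 1), so λ = 4.
Then T^4 v = λ^4·v = 4^4·(0, 0, 1) = 256·(0, 0, 1) = (0, 0, 256).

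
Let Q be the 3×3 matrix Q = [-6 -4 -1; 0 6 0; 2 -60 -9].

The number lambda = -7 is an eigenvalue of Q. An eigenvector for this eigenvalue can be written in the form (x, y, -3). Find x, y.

We need (Q + 7I)v = 0.
Q + 7I = [[1, -4, -1], [0, 13, 0], [2, -60, -2]].
Row 1: (1)·x + (-4)·y + (-1)·-3 = 0
Row 2: (0)·x + (13)·y + (0)·-3 = 0
Row 3: (2)·x + (-60)·y + (-2)·-3 = 0
Solving gives x = -3, y = 0.
Check: Q·(-3, 0, -3) = (21, 0, 21) = -7·(-3, 0, -3).

-3, 0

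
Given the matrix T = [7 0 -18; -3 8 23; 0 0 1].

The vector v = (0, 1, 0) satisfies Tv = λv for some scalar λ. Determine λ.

8

Compute Tv: T·(0, 1, 0) = (0, 8, 0).
Since Tv = λv, compare component 2: 8 = λ·1, so λ = 8.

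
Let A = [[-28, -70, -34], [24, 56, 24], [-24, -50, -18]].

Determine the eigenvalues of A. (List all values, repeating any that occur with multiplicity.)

-4, 6, 8

Set up det(lambda·I - A) = 0.
Cofactor expansion gives p(lambda) = lambda^3 - 10·lambda^2 - 8·lambda + 192.
Try lambda = 6: p(6) = 0, so 6 is a root.
Factor out (lambda - 6): p(lambda) = (lambda - 6)·(lambda^2 - 4·lambda - 32).
The quadratic factors as (lambda + 4)·(lambda - 8).
Eigenvalues: -4, 6, 8.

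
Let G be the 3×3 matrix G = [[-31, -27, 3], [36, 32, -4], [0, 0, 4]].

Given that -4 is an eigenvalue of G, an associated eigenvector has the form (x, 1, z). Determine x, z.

-1, 0

We need (G + 4I)v = 0.
G + 4I = [[-27, -27, 3], [36, 36, -4], [0, 0, 8]].
Row 1: (-27)·x + (-27)·1 + (3)·z = 0
Row 2: (36)·x + (36)·1 + (-4)·z = 0
Row 3: (0)·x + (0)·1 + (8)·z = 0
Solving gives x = -1, z = 0.
Check: G·(-1, 1, 0) = (4, -4, 0) = -4·(-1, 1, 0).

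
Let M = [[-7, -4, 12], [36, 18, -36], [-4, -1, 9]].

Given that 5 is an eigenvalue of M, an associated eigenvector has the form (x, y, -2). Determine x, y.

We need (M - 5I)v = 0.
M - 5I = [[-12, -4, 12], [36, 13, -36], [-4, -1, 4]].
Row 1: (-12)·x + (-4)·y + (12)·-2 = 0
Row 2: (36)·x + (13)·y + (-36)·-2 = 0
Row 3: (-4)·x + (-1)·y + (4)·-2 = 0
Solving gives x = -2, y = 0.
Check: M·(-2, 0, -2) = (-10, 0, -10) = 5·(-2, 0, -2).

-2, 0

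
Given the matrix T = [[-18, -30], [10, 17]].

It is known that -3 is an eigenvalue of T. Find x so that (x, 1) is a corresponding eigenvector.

-2

We need (T + 3I)v = 0.
T + 3I = [[-15, -30], [10, 20]].
Row 1: (-15)·x + (-30)·1 = 0
Row 2: (10)·x + (20)·1 = 0
Solving gives x = -2.
Check: T·(-2, 1) = (6, -3) = -3·(-2, 1).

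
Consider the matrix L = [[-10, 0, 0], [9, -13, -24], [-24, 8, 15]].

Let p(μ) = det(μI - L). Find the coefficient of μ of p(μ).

-23

p(μ) = μ^3 + 8μ^2 - 23μ - 30.
The coefficient of μ is -23.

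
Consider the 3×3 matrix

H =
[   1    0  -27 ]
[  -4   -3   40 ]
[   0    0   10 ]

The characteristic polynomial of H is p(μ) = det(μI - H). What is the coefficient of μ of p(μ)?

-23

p(μ) = μ^3 - 8μ^2 - 23μ + 30.
The coefficient of μ is -23.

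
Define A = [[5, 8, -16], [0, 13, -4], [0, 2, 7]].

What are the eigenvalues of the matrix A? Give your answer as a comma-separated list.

Compute the characteristic polynomial p(λ) = det(λI - A).
Cofactor expansion gives p(λ) = λ^3 - 25λ^2 + 199λ - 495.
Try λ = 5: p(5) = 0, so 5 is a root.
Dividing by (λ - 5) leaves λ^2 - 20λ + 99.
The quadratic factors as (λ - 9)·(λ - 11).
Eigenvalues: 5, 9, 11.

5, 9, 11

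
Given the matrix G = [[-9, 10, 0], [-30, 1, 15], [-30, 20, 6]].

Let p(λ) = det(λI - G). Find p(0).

p(0) = det(0·I − G) = det(−G) = (−1)^3·det(G).
det(G) = -54, so p(0) = 54.

54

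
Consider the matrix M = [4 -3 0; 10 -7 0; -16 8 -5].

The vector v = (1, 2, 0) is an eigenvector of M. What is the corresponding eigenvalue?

-2

Compute Mv: M·(1, 2, 0) = (-2, -4, 0).
Since Mv = λv, compare component 1: -2 = λ·1, so λ = -2.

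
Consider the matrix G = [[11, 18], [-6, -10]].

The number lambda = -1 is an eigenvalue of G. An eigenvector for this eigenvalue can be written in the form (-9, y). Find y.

We need (G + 1I)v = 0.
G + 1I = [[12, 18], [-6, -9]].
Row 1: (12)·-9 + (18)·y = 0
Row 2: (-6)·-9 + (-9)·y = 0
Solving gives y = 6.
Check: G·(-9, 6) = (9, -6) = -1·(-9, 6).

6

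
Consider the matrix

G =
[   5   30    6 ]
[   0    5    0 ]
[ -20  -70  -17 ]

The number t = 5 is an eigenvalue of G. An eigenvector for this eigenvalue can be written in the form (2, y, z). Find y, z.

We need (G - 5I)v = 0.
G - 5I = [[0, 30, 6], [0, 0, 0], [-20, -70, -22]].
Row 1: (0)·2 + (30)·y + (6)·z = 0
Row 2: (0)·2 + (0)·y + (0)·z = 0
Row 3: (-20)·2 + (-70)·y + (-22)·z = 0
Solving gives y = 1, z = -5.
Check: G·(2, 1, -5) = (10, 5, -25) = 5·(2, 1, -5).

1, -5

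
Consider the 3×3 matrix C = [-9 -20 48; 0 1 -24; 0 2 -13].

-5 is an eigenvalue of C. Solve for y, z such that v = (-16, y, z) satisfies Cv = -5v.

We need (C + 5I)v = 0.
C + 5I = [[-4, -20, 48], [0, 6, -24], [0, 2, -8]].
Row 1: (-4)·-16 + (-20)·y + (48)·z = 0
Row 2: (0)·-16 + (6)·y + (-24)·z = 0
Row 3: (0)·-16 + (2)·y + (-8)·z = 0
Solving gives y = 8, z = 2.
Check: C·(-16, 8, 2) = (80, -40, -10) = -5·(-16, 8, 2).

8, 2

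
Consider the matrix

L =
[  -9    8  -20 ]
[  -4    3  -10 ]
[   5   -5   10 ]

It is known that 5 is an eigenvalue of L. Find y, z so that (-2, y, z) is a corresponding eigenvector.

We need (L - 5I)v = 0.
L - 5I = [[-14, 8, -20], [-4, -2, -10], [5, -5, 5]].
Row 1: (-14)·-2 + (8)·y + (-20)·z = 0
Row 2: (-4)·-2 + (-2)·y + (-10)·z = 0
Row 3: (5)·-2 + (-5)·y + (5)·z = 0
Solving gives y = -1, z = 1.
Check: L·(-2, -1, 1) = (-10, -5, 5) = 5·(-2, -1, 1).

-1, 1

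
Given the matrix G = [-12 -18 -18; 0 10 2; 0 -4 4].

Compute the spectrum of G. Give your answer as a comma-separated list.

-12, 6, 8

The characteristic polynomial is p(s) = det(sI - G).
Expanding the 3×3 determinant: p(s) = s^3 - 2s^2 - 120s + 576.
Rational-root test: s = 6 gives p(6) = 0.
Factor out (s - 6): p(s) = (s - 6)·(s^2 + 4s - 96).
The quadratic factors as (s + 12)·(s - 8).
Eigenvalues: -12, 6, 8.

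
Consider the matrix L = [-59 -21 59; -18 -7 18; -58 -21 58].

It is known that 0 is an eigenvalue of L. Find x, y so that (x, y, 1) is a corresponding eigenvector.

1, 0

We need (L)v = 0.
L = [[-59, -21, 59], [-18, -7, 18], [-58, -21, 58]].
Row 1: (-59)·x + (-21)·y + (59)·1 = 0
Row 2: (-18)·x + (-7)·y + (18)·1 = 0
Row 3: (-58)·x + (-21)·y + (58)·1 = 0
Solving gives x = 1, y = 0.
Check: L·(1, 0, 1) = (0, 0, 0) = 0·(1, 0, 1).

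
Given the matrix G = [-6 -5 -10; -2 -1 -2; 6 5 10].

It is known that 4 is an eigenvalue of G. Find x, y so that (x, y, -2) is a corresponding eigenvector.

2, 0

We need (G - 4I)v = 0.
G - 4I = [[-10, -5, -10], [-2, -5, -2], [6, 5, 6]].
Row 1: (-10)·x + (-5)·y + (-10)·-2 = 0
Row 2: (-2)·x + (-5)·y + (-2)·-2 = 0
Row 3: (6)·x + (5)·y + (6)·-2 = 0
Solving gives x = 2, y = 0.
Check: G·(2, 0, -2) = (8, 0, -8) = 4·(2, 0, -2).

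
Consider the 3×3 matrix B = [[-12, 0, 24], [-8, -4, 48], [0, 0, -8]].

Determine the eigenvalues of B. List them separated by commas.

The characteristic polynomial is p(λ) = det(λI - B).
Cofactor expansion gives p(λ) = λ^3 + 24λ^2 + 176λ + 384.
Try λ = -4: p(-4) = 0, so -4 is a root.
Factor out (λ + 4): p(λ) = (λ + 4)·(λ^2 + 20λ + 96).
The quadratic factors as (λ + 12)·(λ + 8).
Eigenvalues: -12, -8, -4.

-12, -8, -4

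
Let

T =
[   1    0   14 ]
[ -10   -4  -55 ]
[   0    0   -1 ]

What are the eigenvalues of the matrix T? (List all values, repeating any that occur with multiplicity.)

-4, -1, 1

Set up det(tI - T) = 0.
Cofactor expansion gives p(t) = t^3 + 4t^2 - t - 4.
Rational-root test: t = 1 gives p(1) = 0.
Factor out (t - 1): p(t) = (t - 1)·(t^2 + 5t + 4).
The quadratic factors as (t + 4)·(t + 1).
Eigenvalues: -4, -1, 1.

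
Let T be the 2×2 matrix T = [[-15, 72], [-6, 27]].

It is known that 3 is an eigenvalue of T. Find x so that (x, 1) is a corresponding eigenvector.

4

We need (T - 3I)v = 0.
T - 3I = [[-18, 72], [-6, 24]].
Row 1: (-18)·x + (72)·1 = 0
Row 2: (-6)·x + (24)·1 = 0
Solving gives x = 4.
Check: T·(4, 1) = (12, 3) = 3·(4, 1).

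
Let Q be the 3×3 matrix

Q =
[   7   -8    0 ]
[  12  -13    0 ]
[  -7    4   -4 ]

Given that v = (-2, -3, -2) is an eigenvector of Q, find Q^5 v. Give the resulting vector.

First find the eigenvalue: Qv = (10, 15, 10) = -5·(-2, -3, -2), so λ = -5.
Then Q^5 v = λ^5·v = (-5)^5·(-2, -3, -2) = -3125·(-2, -3, -2) = (6250, 9375, 6250).

(6250, 9375, 6250)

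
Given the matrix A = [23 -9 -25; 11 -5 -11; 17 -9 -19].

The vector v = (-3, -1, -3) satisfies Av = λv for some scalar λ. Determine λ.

Compute Av: A·(-3, -1, -3) = (15, 5, 15).
Since Av = λv, compare component 1: 15 = λ·-3, so λ = -5.

-5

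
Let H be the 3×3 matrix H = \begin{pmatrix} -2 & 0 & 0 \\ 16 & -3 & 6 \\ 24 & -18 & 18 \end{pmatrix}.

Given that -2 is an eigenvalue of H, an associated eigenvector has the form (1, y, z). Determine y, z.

We need (H + 2I)v = 0.
H + 2I = [[0, 0, 0], [16, -1, 6], [24, -18, 20]].
Row 1: (0)·1 + (0)·y + (0)·z = 0
Row 2: (16)·1 + (-1)·y + (6)·z = 0
Row 3: (24)·1 + (-18)·y + (20)·z = 0
Solving gives y = -2, z = -3.
Check: H·(1, -2, -3) = (-2, 4, 6) = -2·(1, -2, -3).

-2, -3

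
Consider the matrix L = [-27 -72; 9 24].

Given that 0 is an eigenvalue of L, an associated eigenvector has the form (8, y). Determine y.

We need (L)v = 0.
L = [[-27, -72], [9, 24]].
Row 1: (-27)·8 + (-72)·y = 0
Row 2: (9)·8 + (24)·y = 0
Solving gives y = -3.
Check: L·(8, -3) = (0, 0) = 0·(8, -3).

-3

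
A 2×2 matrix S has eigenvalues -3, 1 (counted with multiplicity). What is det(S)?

-3

det(S) is the product of the eigenvalues: (-3) · (1) = -3.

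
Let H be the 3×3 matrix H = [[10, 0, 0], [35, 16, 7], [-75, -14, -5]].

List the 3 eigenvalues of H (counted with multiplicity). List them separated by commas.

Set up det(λI - H) = 0.
Expanding along the first row, p(λ) = λ^3 - 21λ^2 + 128λ - 180.
Rational-root test: λ = 9 gives p(9) = 0.
Factor out (λ - 9): p(λ) = (λ - 9)·(λ^2 - 12λ + 20).
The quadratic factors as (λ - 2)·(λ - 10).
Eigenvalues: 2, 9, 10.

2, 9, 10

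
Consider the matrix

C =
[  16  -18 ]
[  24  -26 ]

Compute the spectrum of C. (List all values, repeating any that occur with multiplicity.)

-8, -2

det(C - tI) = (16 - t)(-26 - t) - (-18)·(24) = t^2 + 10t + 16.
This factors as (t + 8)·(t + 2) = 0.
Eigenvalues: -8, -2.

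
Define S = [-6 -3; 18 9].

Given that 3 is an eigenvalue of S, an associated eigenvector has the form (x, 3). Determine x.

We need (S - 3I)v = 0.
S - 3I = [[-9, -3], [18, 6]].
Row 1: (-9)·x + (-3)·3 = 0
Row 2: (18)·x + (6)·3 = 0
Solving gives x = -1.
Check: S·(-1, 3) = (-3, 9) = 3·(-1, 3).

-1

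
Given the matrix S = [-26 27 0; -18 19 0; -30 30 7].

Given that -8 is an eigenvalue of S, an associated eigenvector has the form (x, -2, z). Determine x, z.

-3, -2

We need (S + 8I)v = 0.
S + 8I = [[-18, 27, 0], [-18, 27, 0], [-30, 30, 15]].
Row 1: (-18)·x + (27)·-2 + (0)·z = 0
Row 2: (-18)·x + (27)·-2 + (0)·z = 0
Row 3: (-30)·x + (30)·-2 + (15)·z = 0
Solving gives x = -3, z = -2.
Check: S·(-3, -2, -2) = (24, 16, 16) = -8·(-3, -2, -2).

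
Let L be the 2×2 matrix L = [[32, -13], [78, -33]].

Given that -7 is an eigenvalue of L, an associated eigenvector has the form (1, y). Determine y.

3

We need (L + 7I)v = 0.
L + 7I = [[39, -13], [78, -26]].
Row 1: (39)·1 + (-13)·y = 0
Row 2: (78)·1 + (-26)·y = 0
Solving gives y = 3.
Check: L·(1, 3) = (-7, -21) = -7·(1, 3).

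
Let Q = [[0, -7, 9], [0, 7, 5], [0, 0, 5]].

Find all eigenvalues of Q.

0, 5, 7

Q is upper triangular, so its eigenvalues are the diagonal entries.
Diagonal: 0, 7, 5.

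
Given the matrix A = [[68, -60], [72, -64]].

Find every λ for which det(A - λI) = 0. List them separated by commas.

det(A - rI) = (68 - r)(-64 - r) - (-60)·(72) = r^2 - 4r - 32.
This factors as (r + 4)·(r - 8) = 0.
Eigenvalues: -4, 8.

-4, 8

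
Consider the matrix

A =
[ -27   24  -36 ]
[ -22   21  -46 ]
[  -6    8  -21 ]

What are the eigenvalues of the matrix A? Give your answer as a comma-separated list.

Compute the characteristic polynomial p(λ) = det(λI - A).
Expanding the 3×3 determinant: p(λ) = λ^3 + 27λ^2 + 239λ + 693.
Try λ = -9: p(-9) = 0, so -9 is a root.
Factor out (λ + 9): p(λ) = (λ + 9)·(λ^2 + 18λ + 77).
The quadratic factors as (λ + 11)·(λ + 7).
Eigenvalues: -11, -9, -7.

-11, -9, -7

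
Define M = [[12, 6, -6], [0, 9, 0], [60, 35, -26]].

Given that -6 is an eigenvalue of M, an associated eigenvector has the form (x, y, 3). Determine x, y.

1, 0

We need (M + 6I)v = 0.
M + 6I = [[18, 6, -6], [0, 15, 0], [60, 35, -20]].
Row 1: (18)·x + (6)·y + (-6)·3 = 0
Row 2: (0)·x + (15)·y + (0)·3 = 0
Row 3: (60)·x + (35)·y + (-20)·3 = 0
Solving gives x = 1, y = 0.
Check: M·(1, 0, 3) = (-6, 0, -18) = -6·(1, 0, 3).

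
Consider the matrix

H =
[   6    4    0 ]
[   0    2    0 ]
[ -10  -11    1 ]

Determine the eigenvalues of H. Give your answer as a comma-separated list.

1, 2, 6

The characteristic polynomial is p(s) = det(sI - H).
Cofactor expansion gives p(s) = s^3 - 9s^2 + 20s - 12.
Try s = 2: p(2) = 0, so 2 is a root.
Dividing by (s - 2) leaves s^2 - 7s + 6.
The quadratic factors as (s - 1)·(s - 6).
Eigenvalues: 1, 2, 6.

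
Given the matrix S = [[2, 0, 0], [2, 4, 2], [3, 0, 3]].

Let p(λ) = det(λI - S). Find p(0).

-24

p(0) = det(0·I − S) = det(−S) = (−1)^3·det(S).
det(S) = 24, so p(0) = -24.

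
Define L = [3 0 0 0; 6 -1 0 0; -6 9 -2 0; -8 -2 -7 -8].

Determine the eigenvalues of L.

L is lower triangular, so its eigenvalues are the diagonal entries.
Diagonal: 3, -1, -2, -8.

-8, -2, -1, 3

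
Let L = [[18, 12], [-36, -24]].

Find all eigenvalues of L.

-6, 0

det(L - tI) = (18 - t)(-24 - t) - (12)·(-36) = t^2 + 6t.
This factors as (t + 6)·t = 0.
Eigenvalues: -6, 0.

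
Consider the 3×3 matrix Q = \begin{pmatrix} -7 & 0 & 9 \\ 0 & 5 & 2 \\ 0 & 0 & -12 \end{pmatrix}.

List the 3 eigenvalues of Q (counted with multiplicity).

-12, -7, 5

Q is upper triangular, so its eigenvalues are the diagonal entries.
Diagonal: -7, 5, -12.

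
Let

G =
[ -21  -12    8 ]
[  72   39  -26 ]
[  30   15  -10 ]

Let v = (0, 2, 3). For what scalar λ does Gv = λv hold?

Compute Gv: G·(0, 2, 3) = (0, 0, 0).
Since Gv = λv, compare component 2: 0 = λ·2, so λ = 0.

0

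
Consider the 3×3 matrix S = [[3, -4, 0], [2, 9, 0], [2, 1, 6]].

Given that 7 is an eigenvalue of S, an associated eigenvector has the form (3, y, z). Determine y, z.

We need (S - 7I)v = 0.
S - 7I = [[-4, -4, 0], [2, 2, 0], [2, 1, -1]].
Row 1: (-4)·3 + (-4)·y + (0)·z = 0
Row 2: (2)·3 + (2)·y + (0)·z = 0
Row 3: (2)·3 + (1)·y + (-1)·z = 0
Solving gives y = -3, z = 3.
Check: S·(3, -3, 3) = (21, -21, 21) = 7·(3, -3, 3).

-3, 3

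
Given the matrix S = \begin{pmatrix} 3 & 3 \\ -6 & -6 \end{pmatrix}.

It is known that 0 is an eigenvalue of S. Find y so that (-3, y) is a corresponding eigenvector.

We need (S)v = 0.
S = [[3, 3], [-6, -6]].
Row 1: (3)·-3 + (3)·y = 0
Row 2: (-6)·-3 + (-6)·y = 0
Solving gives y = 3.
Check: S·(-3, 3) = (0, 0) = 0·(-3, 3).

3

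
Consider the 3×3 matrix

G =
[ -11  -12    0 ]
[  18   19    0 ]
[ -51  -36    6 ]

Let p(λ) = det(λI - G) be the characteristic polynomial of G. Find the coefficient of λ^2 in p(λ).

The coefficient of λ^2 of det(λI - G) is −trace(G).
trace(G) = (-11) + (19) + (6) = 14, so the coefficient is -14.

-14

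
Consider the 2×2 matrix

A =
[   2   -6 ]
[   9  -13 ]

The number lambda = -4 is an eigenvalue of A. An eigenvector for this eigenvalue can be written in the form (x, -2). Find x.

We need (A + 4I)v = 0.
A + 4I = [[6, -6], [9, -9]].
Row 1: (6)·x + (-6)·-2 = 0
Row 2: (9)·x + (-9)·-2 = 0
Solving gives x = -2.
Check: A·(-2, -2) = (8, 8) = -4·(-2, -2).

-2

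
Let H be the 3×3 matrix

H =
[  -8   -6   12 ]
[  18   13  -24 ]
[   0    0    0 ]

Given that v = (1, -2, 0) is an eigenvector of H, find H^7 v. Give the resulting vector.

First find the eigenvalue: Hv = (4, -8, 0) = 4·(1, -2, 0), so λ = 4.
Then H^7 v = λ^7·v = 4^7·(1, -2, 0) = 16384·(1, -2, 0) = (16384, -32768, 0).

(16384, -32768, 0)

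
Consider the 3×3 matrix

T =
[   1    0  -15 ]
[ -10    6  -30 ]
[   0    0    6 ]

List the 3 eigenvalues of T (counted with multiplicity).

1, 6, 6

Compute the characteristic polynomial p(λ) = det(λI - T).
Expanding along the first row, p(λ) = λ^3 - 13λ^2 + 48λ - 36.
Try λ = 1: p(1) = 0, so 1 is a root.
Dividing by (λ - 1) leaves λ^2 - 12λ + 36.
The quadratic factor is (λ - 6)^2.
Eigenvalues: 1, 6, 6.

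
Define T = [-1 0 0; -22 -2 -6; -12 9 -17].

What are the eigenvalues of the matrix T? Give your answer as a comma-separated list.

-11, -8, -1

The characteristic polynomial is p(λ) = det(λI - T).
Expanding the 3×3 determinant: p(λ) = λ^3 + 20λ^2 + 107λ + 88.
Rational-root test: λ = -1 gives p(-1) = 0.
Factor out (λ + 1): p(λ) = (λ + 1)·(λ^2 + 19λ + 88).
The quadratic factors as (λ + 11)·(λ + 8).
Eigenvalues: -11, -8, -1.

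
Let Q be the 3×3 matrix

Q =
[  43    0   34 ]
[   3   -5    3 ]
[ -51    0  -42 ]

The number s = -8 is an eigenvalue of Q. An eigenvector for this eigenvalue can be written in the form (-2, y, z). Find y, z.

We need (Q + 8I)v = 0.
Q + 8I = [[51, 0, 34], [3, 3, 3], [-51, 0, -34]].
Row 1: (51)·-2 + (0)·y + (34)·z = 0
Row 2: (3)·-2 + (3)·y + (3)·z = 0
Row 3: (-51)·-2 + (0)·y + (-34)·z = 0
Solving gives y = -1, z = 3.
Check: Q·(-2, -1, 3) = (16, 8, -24) = -8·(-2, -1, 3).

-1, 3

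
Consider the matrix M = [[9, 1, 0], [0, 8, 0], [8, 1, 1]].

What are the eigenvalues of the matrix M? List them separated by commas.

1, 8, 9

Compute the characteristic polynomial p(lambda) = det(lambda·I - M).
Cofactor expansion gives p(lambda) = lambda^3 - 18·lambda^2 + 89·lambda - 72.
Rational-root test: lambda = 8 gives p(8) = 0.
Dividing by (lambda - 8) leaves lambda^2 - 10·lambda + 9.
The quadratic factors as (lambda - 1)·(lambda - 9).
Eigenvalues: 1, 8, 9.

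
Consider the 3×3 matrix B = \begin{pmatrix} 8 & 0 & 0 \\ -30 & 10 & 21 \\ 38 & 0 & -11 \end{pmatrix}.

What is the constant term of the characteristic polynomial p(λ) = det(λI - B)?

880

p(0) = det(0·I − B) = det(−B) = (−1)^3·det(B).
det(B) = -880, so p(0) = 880.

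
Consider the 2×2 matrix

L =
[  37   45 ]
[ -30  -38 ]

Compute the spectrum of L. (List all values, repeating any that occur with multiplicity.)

det(L - lambda·I) = (37 - lambda)(-38 - lambda) - (45)·(-30) = lambda^2 + lambda - 56.
This factors as (lambda + 8)·(lambda - 7) = 0.
Eigenvalues: -8, 7.

-8, 7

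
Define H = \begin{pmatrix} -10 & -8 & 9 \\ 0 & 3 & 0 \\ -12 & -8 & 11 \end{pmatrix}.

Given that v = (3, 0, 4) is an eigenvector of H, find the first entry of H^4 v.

48

First find the eigenvalue: Hv = (6, 0, 8) = 2·(3, 0, 4), so λ = 2.
Then H^4 v = λ^4·v = 2^4·(3, 0, 4) = 16·(3, 0, 4) = (48, 0, 64).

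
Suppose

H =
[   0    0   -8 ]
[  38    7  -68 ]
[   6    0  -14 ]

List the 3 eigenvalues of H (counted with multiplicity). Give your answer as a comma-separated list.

-8, -6, 7

Set up det(lambda·I - H) = 0.
Expanding the 3×3 determinant: p(lambda) = lambda^3 + 7·lambda^2 - 50·lambda - 336.
Try lambda = -6: p(-6) = 0, so -6 is a root.
Dividing by (lambda + 6) leaves lambda^2 + lambda - 56.
The quadratic factors as (lambda + 8)·(lambda - 7).
Eigenvalues: -8, -6, 7.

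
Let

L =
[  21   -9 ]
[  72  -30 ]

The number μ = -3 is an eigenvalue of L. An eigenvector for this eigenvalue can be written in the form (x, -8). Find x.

We need (L + 3I)v = 0.
L + 3I = [[24, -9], [72, -27]].
Row 1: (24)·x + (-9)·-8 = 0
Row 2: (72)·x + (-27)·-8 = 0
Solving gives x = -3.
Check: L·(-3, -8) = (9, 24) = -3·(-3, -8).

-3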